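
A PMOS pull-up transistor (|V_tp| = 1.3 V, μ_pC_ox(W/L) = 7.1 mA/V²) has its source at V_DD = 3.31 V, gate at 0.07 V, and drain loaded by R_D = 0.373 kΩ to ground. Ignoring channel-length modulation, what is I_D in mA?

V_SG = V_DD − V_G = 3.31 − 0.07 = 3.24 V, so V_ov = 3.24 − 1.3 = 1.94 V.
Assume saturation: I_D = ½ k_p V_ov² = 0.5 × 7.1 × 1.94² = 13.4 mA, giving V_SD = V_DD − I_D R_D = 3.31 − 13.4 × 0.373 = -1.67 V.
But -1.67 V < V_ov = 1.94 V, so the device is actually in triode.
In triode I_D = k_p[V_ov V_SD − ½ V_SD²] and I_D = (V_DD − V_SD)/R_D. Equating: 1.32 V_SD² − 6.138 V_SD + 3.31 = 0, giving V_SD = 0.623 V (the root below V_ov).
I_D = (3.31 − 0.623) / 0.373 = 7.2 mA.

I_D = 7.20 mA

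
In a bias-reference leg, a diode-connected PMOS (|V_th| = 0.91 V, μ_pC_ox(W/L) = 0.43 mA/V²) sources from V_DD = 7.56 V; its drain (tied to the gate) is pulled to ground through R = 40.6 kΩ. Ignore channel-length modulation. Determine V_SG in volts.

V_SG = 1.73 V

With gate tied to drain, V_SG = V_SD ≥ V_SG − |V_th|, so the device is in saturation.
KCL at the drain: ½ k_p (V_SG − |V_th|)² = (V_DD − V_SG)/R.
Let x = V_SG − 0.91. Then 8.73 x² + x − 6.65 = 0, giving x = 0.817 V (positive root), so V_SG = 1.73 V.
I_D = (V_DD − V_SG)/R = (7.56 − 1.73) / 40.6 = 0.144 mA.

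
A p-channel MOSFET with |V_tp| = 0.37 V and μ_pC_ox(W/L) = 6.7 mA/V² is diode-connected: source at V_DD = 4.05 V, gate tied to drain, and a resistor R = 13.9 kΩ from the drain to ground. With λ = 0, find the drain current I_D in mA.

With gate tied to drain, V_SG = V_SD ≥ V_SG − |V_tp|, so the device is in saturation.
KCL at the drain: ½ k_p (V_SG − |V_tp|)² = (V_DD − V_SG)/R.
Let x = V_SG − 0.37. Then 46.6 x² + x − 3.68 = 0, giving x = 0.271 V (positive root), so V_SG = 0.641 V.
I_D = (V_DD − V_SG)/R = (4.05 − 0.641) / 13.9 = 0.245 mA.

I_D = 0.245 mA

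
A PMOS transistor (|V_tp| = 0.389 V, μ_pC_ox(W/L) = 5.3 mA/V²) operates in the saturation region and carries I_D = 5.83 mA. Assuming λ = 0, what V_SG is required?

V_SG = 1.87 V

In saturation I_D = ½ k_p (V_SG − |V_tp|)², so V_SG − |V_tp| = √(2 I_D / k_p) = √(2 × 5.83 / 5.3) = 1.48 V.
V_SG = 0.389 + 1.48 = 1.87 V.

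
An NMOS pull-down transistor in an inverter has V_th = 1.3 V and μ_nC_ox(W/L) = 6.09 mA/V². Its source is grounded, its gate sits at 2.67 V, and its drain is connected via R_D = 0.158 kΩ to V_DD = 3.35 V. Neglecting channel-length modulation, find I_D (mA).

I_D = 5.72 mA

V_GS = V_G = 2.67 V, so V_ov = 2.67 − 1.3 = 1.37 V.
Assume saturation: I_D = ½ k_n V_ov² = 0.5 × 6.09 × 1.37² = 5.72 mA, giving V_DS = V_DD − I_D R_D = 3.35 − 5.72 × 0.158 = 2.45 V.
V_DS = 2.45 V ≥ V_ov = 1.37 V, confirming saturation.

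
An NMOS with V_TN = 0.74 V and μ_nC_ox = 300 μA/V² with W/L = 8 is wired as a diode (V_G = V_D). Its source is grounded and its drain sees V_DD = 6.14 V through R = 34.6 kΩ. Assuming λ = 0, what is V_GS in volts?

V_GS = 1.09 V

With gate tied to drain, V_GS = V_DS ≥ V_GS − V_TN, so the device is in saturation.
k_n = μ_nC_ox · (W/L) = 2.4 mA/V².
KCL at the drain: ½ k_n (V_GS − V_TN)² = (V_DD − V_GS)/R.
Let x = V_GS − 0.74. Then 41.5 x² + x − 5.4 = 0, giving x = 0.349 V (positive root), so V_GS = 1.09 V.
I_D = (V_DD − V_GS)/R = (6.14 − 1.09) / 34.6 = 0.146 mA.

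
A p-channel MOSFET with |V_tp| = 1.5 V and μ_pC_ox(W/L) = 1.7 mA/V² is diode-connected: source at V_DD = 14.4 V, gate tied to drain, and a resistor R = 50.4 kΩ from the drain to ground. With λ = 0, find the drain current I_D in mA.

With gate tied to drain, V_SG = V_SD ≥ V_SG − |V_tp|, so the device is in saturation.
KCL at the drain: ½ k_p (V_SG − |V_tp|)² = (V_DD − V_SG)/R.
Let x = V_SG − 1.5. Then 42.8 x² + x − 12.9 = 0, giving x = 0.537 V (positive root), so V_SG = 2.04 V.
I_D = (V_DD − V_SG)/R = (14.4 − 2.04) / 50.4 = 0.245 mA.

I_D = 0.245 mA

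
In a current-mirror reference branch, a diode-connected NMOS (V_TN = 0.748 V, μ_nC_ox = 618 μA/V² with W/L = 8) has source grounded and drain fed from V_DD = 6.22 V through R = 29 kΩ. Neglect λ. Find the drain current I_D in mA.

I_D = 0.179 mA

With gate tied to drain, V_GS = V_DS ≥ V_GS − V_TN, so the device is in saturation.
k_n = μ_nC_ox · (W/L) = 4.944 mA/V².
KCL at the drain: ½ k_n (V_GS − V_TN)² = (V_DD − V_GS)/R.
Let x = V_GS − 0.748. Then 71.7 x² + x − 5.472 = 0, giving x = 0.269 V (positive root), so V_GS = 1.02 V.
I_D = (V_DD − V_GS)/R = (6.22 − 1.02) / 29 = 0.179 mA.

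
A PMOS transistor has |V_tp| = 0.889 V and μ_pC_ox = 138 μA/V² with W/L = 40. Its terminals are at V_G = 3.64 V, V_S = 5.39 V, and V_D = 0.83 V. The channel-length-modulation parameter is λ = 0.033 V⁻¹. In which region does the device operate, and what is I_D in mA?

Saturation; I_D = 2.35 mA

V_SG = V_S − V_G = 5.39 − 3.64 = 1.75 V; V_SD = V_S − V_D = 5.39 − 0.83 = 4.56 V.
k_p = μ_pC_ox · (W/L) = 5.52 mA/V².
V_ov = V_SG − |V_tp| = 1.75 − 0.889 = 0.861 V.
Since V_SD = 4.56 V ≥ V_ov = 0.861 V, the device is in saturation.
I_D = ½ k_p V_ov² (1 + λ V_SD) = 0.5 × 5.52 × 0.861² × (1 + 0.033 × 4.56) = 2.35 mA.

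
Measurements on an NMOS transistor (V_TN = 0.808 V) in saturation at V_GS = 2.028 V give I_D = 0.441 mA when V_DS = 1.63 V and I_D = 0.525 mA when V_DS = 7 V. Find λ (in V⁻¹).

With V_GS fixed, I_D ∝ (1 + λ V_DS) in saturation, so I_D2/I_D1 = (1 + λ V_DS2)/(1 + λ V_DS1).
0.525/0.441 = 1.19 = (1 + 7 λ)/(1 + 1.63 λ).
Solving: λ (I_D1 V_DS2 − I_D2 V_DS1) = I_D2 − I_D1, so λ = (0.525 − 0.441) / (0.441 × 7 − 0.525 × 1.63) = 0.084 / 2.23 = 0.0376 V⁻¹.

λ = 0.0376 V⁻¹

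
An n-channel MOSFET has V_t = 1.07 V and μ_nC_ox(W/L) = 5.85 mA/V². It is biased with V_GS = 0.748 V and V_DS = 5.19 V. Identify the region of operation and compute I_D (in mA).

V_GS = 0.748 V < V_t = 1.07 V, so the transistor is in cutoff.

Cutoff; I_D = 0 mA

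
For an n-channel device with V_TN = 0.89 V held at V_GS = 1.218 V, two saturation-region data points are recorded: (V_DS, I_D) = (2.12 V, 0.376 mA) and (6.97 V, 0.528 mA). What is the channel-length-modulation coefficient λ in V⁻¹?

λ = 0.101 V⁻¹

With V_GS fixed, I_D ∝ (1 + λ V_DS) in saturation, so I_D2/I_D1 = (1 + λ V_DS2)/(1 + λ V_DS1).
0.528/0.376 = 1.404 = (1 + 6.97 λ)/(1 + 2.12 λ).
Solving: λ (I_D1 V_DS2 − I_D2 V_DS1) = I_D2 − I_D1, so λ = (0.528 − 0.376) / (0.376 × 6.97 − 0.528 × 2.12) = 0.152 / 1.5 = 0.101 V⁻¹.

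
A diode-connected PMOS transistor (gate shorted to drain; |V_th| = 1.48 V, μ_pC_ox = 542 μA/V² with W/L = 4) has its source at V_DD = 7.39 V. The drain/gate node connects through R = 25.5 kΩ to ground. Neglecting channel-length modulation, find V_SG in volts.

V_SG = 1.92 V

With gate tied to drain, V_SG = V_SD ≥ V_SG − |V_th|, so the device is in saturation.
k_p = μ_pC_ox · (W/L) = 2.168 mA/V².
KCL at the drain: ½ k_p (V_SG − |V_th|)² = (V_DD − V_SG)/R.
Let x = V_SG − 1.48. Then 27.6 x² + x − 5.91 = 0, giving x = 0.445 V (positive root), so V_SG = 1.92 V.
I_D = (V_DD − V_SG)/R = (7.39 − 1.92) / 25.5 = 0.214 mA.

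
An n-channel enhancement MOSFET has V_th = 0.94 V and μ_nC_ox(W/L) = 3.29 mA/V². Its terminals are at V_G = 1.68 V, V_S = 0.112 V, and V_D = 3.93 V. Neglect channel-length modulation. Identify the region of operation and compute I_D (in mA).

V_GS = V_G − V_S = 1.68 − 0.112 = 1.57 V; V_DS = V_D − V_S = 3.93 − 0.112 = 3.82 V.
V_ov = V_GS − V_th = 1.57 − 0.94 = 0.628 V.
Since V_DS = 3.82 V ≥ V_ov = 0.628 V, the device is in saturation.
I_D = ½ k_n V_ov² = 0.5 × 3.29 × 0.628² = 0.649 mA.

Saturation; I_D = 0.649 mA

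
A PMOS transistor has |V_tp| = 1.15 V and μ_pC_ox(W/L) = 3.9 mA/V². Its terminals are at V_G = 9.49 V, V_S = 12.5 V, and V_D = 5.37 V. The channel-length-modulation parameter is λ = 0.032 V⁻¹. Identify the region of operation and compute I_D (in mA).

Saturation; I_D = 8.29 mA

V_SG = V_S − V_G = 12.5 − 9.49 = 3.01 V; V_SD = V_S − V_D = 12.5 − 5.37 = 7.13 V.
V_ov = V_SG − |V_tp| = 3.01 − 1.15 = 1.86 V.
Since V_SD = 7.13 V ≥ V_ov = 1.86 V, the device is in saturation.
I_D = ½ k_p V_ov² (1 + λ V_SD) = 0.5 × 3.9 × 1.86² × (1 + 0.032 × 7.13) = 8.29 mA.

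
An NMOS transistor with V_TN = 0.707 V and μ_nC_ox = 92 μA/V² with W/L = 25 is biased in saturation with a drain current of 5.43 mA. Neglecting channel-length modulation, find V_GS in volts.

V_GS = 2.88 V

k_n = μ_nC_ox · (W/L) = 2.3 mA/V².
In saturation I_D = ½ k_n (V_GS − V_TN)², so V_GS − V_TN = √(2 I_D / k_n) = √(2 × 5.43 / 2.3) = 2.17 V.
V_GS = 0.707 + 2.17 = 2.88 V.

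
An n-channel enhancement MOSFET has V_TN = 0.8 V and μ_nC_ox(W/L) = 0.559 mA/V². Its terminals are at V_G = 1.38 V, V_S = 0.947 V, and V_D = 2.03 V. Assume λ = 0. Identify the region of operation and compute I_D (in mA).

Cutoff; I_D = 0 mA

V_GS = V_G − V_S = 1.38 − 0.947 = 0.433 V; V_DS = V_D − V_S = 2.03 − 0.947 = 1.08 V.
V_GS = 0.433 V < V_TN = 0.8 V, so the transistor is in cutoff.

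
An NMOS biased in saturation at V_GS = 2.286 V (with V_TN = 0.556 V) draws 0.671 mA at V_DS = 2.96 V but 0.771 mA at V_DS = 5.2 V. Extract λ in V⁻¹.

With V_GS fixed, I_D ∝ (1 + λ V_DS) in saturation, so I_D2/I_D1 = (1 + λ V_DS2)/(1 + λ V_DS1).
0.771/0.671 = 1.149 = (1 + 5.2 λ)/(1 + 2.96 λ).
Solving: λ (I_D1 V_DS2 − I_D2 V_DS1) = I_D2 − I_D1, so λ = (0.771 − 0.671) / (0.671 × 5.2 − 0.771 × 2.96) = 0.1 / 1.21 = 0.0828 V⁻¹.

λ = 0.0828 V⁻¹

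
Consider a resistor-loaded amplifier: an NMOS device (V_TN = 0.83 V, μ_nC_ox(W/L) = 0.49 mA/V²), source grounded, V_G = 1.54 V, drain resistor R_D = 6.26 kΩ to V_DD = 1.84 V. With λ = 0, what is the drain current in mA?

V_GS = V_G = 1.54 V, so V_ov = 1.54 − 0.83 = 0.71 V.
Assume saturation: I_D = ½ k_n V_ov² = 0.5 × 0.49 × 0.71² = 0.124 mA, giving V_DS = V_DD − I_D R_D = 1.84 − 0.124 × 6.26 = 1.07 V.
V_DS = 1.07 V ≥ V_ov = 0.71 V, confirming saturation.

I_D = 0.124 mA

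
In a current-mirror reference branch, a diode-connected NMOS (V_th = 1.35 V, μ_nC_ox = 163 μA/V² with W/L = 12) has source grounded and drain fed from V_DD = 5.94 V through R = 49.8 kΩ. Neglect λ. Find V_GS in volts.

V_GS = 1.65 V

With gate tied to drain, V_GS = V_DS ≥ V_GS − V_th, so the device is in saturation.
k_n = μ_nC_ox · (W/L) = 1.956 mA/V².
KCL at the drain: ½ k_n (V_GS − V_th)² = (V_DD − V_GS)/R.
Let x = V_GS − 1.35. Then 48.7 x² + x − 4.59 = 0, giving x = 0.297 V (positive root), so V_GS = 1.65 V.
I_D = (V_DD − V_GS)/R = (5.94 − 1.65) / 49.8 = 0.0862 mA.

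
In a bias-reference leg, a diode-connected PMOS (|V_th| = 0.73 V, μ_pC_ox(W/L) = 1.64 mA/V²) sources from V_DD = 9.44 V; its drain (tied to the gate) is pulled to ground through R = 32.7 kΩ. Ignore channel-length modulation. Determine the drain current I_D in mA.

I_D = 0.249 mA

With gate tied to drain, V_SG = V_SD ≥ V_SG − |V_th|, so the device is in saturation.
KCL at the drain: ½ k_p (V_SG − |V_th|)² = (V_DD − V_SG)/R.
Let x = V_SG − 0.73. Then 26.8 x² + x − 8.71 = 0, giving x = 0.552 V (positive root), so V_SG = 1.28 V.
I_D = (V_DD − V_SG)/R = (9.44 − 1.28) / 32.7 = 0.249 mA.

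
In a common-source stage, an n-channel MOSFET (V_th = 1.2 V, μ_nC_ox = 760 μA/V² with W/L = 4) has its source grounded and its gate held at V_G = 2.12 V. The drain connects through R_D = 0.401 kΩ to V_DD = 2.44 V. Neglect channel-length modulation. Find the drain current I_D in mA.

V_GS = V_G = 2.12 V, so V_ov = 2.12 − 1.2 = 0.92 V.
k_n = μ_nC_ox · (W/L) = 3.04 mA/V².
Assume saturation: I_D = ½ k_n V_ov² = 0.5 × 3.04 × 0.92² = 1.29 mA, giving V_DS = V_DD − I_D R_D = 2.44 − 1.29 × 0.401 = 1.92 V.
V_DS = 1.92 V ≥ V_ov = 0.92 V, confirming saturation.

I_D = 1.29 mA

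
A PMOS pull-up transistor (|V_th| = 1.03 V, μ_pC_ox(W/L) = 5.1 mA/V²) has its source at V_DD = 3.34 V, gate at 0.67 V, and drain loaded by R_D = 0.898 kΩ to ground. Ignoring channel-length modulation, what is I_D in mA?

V_SG = V_DD − V_G = 3.34 − 0.67 = 2.67 V, so V_ov = 2.67 − 1.03 = 1.64 V.
Assume saturation: I_D = ½ k_p V_ov² = 0.5 × 5.1 × 1.64² = 6.86 mA, giving V_SD = V_DD − I_D R_D = 3.34 − 6.86 × 0.898 = -2.82 V.
But -2.82 V < V_ov = 1.64 V, so the device is actually in triode.
In triode I_D = k_p[V_ov V_SD − ½ V_SD²] and I_D = (V_DD − V_SD)/R_D. Equating: 2.29 V_SD² − 8.511 V_SD + 3.34 = 0, giving V_SD = 0.446 V (the root below V_ov).
I_D = (3.34 − 0.446) / 0.898 = 3.22 mA.

I_D = 3.22 mA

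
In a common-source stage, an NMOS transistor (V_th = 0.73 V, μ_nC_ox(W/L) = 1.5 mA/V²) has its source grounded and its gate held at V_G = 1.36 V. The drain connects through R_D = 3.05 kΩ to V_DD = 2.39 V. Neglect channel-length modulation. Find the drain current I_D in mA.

I_D = 0.298 mA

V_GS = V_G = 1.36 V, so V_ov = 1.36 − 0.73 = 0.63 V.
Assume saturation: I_D = ½ k_n V_ov² = 0.5 × 1.5 × 0.63² = 0.298 mA, giving V_DS = V_DD − I_D R_D = 2.39 − 0.298 × 3.05 = 1.48 V.
V_DS = 1.48 V ≥ V_ov = 0.63 V, confirming saturation.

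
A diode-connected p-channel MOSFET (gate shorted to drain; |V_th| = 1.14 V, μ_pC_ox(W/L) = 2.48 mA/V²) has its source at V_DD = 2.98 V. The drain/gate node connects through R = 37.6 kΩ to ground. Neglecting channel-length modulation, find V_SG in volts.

V_SG = 1.33 V

With gate tied to drain, V_SG = V_SD ≥ V_SG − |V_th|, so the device is in saturation.
KCL at the drain: ½ k_p (V_SG − |V_th|)² = (V_DD − V_SG)/R.
Let x = V_SG − 1.14. Then 46.6 x² + x − 1.84 = 0, giving x = 0.188 V (positive root), so V_SG = 1.33 V.
I_D = (V_DD − V_SG)/R = (2.98 − 1.33) / 37.6 = 0.0439 mA.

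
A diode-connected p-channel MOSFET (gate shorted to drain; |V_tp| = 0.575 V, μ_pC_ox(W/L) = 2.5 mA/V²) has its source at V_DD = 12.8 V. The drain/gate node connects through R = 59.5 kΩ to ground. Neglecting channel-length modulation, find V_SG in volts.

With gate tied to drain, V_SG = V_SD ≥ V_SG − |V_tp|, so the device is in saturation.
KCL at the drain: ½ k_p (V_SG − |V_tp|)² = (V_DD − V_SG)/R.
Let x = V_SG − 0.575. Then 74.4 x² + x − 12.23 = 0, giving x = 0.399 V (positive root), so V_SG = 0.974 V.
I_D = (V_DD − V_SG)/R = (12.8 − 0.974) / 59.5 = 0.199 mA.

V_SG = 0.974 V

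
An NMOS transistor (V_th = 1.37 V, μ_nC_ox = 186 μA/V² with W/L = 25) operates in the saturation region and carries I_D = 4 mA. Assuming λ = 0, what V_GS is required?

V_GS = 2.68 V

k_n = μ_nC_ox · (W/L) = 4.65 mA/V².
In saturation I_D = ½ k_n (V_GS − V_th)², so V_GS − V_th = √(2 I_D / k_n) = √(2 × 4 / 4.65) = 1.31 V.
V_GS = 1.37 + 1.31 = 2.68 V.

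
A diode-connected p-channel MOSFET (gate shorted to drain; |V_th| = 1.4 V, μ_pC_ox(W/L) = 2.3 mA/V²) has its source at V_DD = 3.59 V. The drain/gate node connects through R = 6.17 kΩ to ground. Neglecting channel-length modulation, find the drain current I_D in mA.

With gate tied to drain, V_SG = V_SD ≥ V_SG − |V_th|, so the device is in saturation.
KCL at the drain: ½ k_p (V_SG − |V_th|)² = (V_DD − V_SG)/R.
Let x = V_SG − 1.4. Then 7.1 x² + x − 2.19 = 0, giving x = 0.49 V (positive root), so V_SG = 1.89 V.
I_D = (V_DD − V_SG)/R = (3.59 − 1.89) / 6.17 = 0.276 mA.

I_D = 0.276 mA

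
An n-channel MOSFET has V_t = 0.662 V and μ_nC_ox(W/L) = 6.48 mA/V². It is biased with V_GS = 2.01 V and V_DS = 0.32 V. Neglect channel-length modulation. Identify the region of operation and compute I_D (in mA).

Triode; I_D = 2.46 mA

V_ov = V_GS − V_t = 2.01 − 0.662 = 1.35 V.
Since V_DS = 0.32 V < V_ov = 1.35 V, the device is in the triode region.
I_D = k_n [V_ov · V_DS − ½ V_DS²] = 6.48 × [1.35 × 0.32 − 0.5 × 0.32²] = 2.46 mA.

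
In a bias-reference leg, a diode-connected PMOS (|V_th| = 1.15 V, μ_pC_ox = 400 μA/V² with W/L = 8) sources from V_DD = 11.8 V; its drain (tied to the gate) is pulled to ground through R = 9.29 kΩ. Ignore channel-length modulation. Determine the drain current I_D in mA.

I_D = 1.06 mA

With gate tied to drain, V_SG = V_SD ≥ V_SG − |V_th|, so the device is in saturation.
k_p = μ_pC_ox · (W/L) = 3.2 mA/V².
KCL at the drain: ½ k_p (V_SG − |V_th|)² = (V_DD − V_SG)/R.
Let x = V_SG − 1.15. Then 14.9 x² + x − 10.65 = 0, giving x = 0.813 V (positive root), so V_SG = 1.96 V.
I_D = (V_DD − V_SG)/R = (11.8 − 1.96) / 9.29 = 1.06 mA.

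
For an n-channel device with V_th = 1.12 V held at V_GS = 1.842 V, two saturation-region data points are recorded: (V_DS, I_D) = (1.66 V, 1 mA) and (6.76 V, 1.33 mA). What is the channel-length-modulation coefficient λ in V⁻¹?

With V_GS fixed, I_D ∝ (1 + λ V_DS) in saturation, so I_D2/I_D1 = (1 + λ V_DS2)/(1 + λ V_DS1).
1.33/1 = 1.33 = (1 + 6.76 λ)/(1 + 1.66 λ).
Solving: λ (I_D1 V_DS2 − I_D2 V_DS1) = I_D2 − I_D1, so λ = (1.33 − 1) / (1 × 6.76 − 1.33 × 1.66) = 0.33 / 4.55 = 0.0725 V⁻¹.

λ = 0.0725 V⁻¹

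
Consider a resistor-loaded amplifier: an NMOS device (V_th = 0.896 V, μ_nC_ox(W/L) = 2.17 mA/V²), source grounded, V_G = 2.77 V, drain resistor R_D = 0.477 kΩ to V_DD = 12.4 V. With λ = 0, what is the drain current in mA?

I_D = 3.81 mA

V_GS = V_G = 2.77 V, so V_ov = 2.77 − 0.896 = 1.87 V.
Assume saturation: I_D = ½ k_n V_ov² = 0.5 × 2.17 × 1.87² = 3.81 mA, giving V_DS = V_DD − I_D R_D = 12.4 − 3.81 × 0.477 = 10.6 V.
V_DS = 10.6 V ≥ V_ov = 1.87 V, confirming saturation.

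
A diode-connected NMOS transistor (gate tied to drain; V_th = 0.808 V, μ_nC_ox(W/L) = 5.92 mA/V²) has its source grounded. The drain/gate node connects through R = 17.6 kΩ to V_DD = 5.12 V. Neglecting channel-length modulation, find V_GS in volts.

With gate tied to drain, V_GS = V_DS ≥ V_GS − V_th, so the device is in saturation.
KCL at the drain: ½ k_n (V_GS − V_th)² = (V_DD − V_GS)/R.
Let x = V_GS − 0.808. Then 52.1 x² + x − 4.312 = 0, giving x = 0.278 V (positive root), so V_GS = 1.09 V.
I_D = (V_DD − V_GS)/R = (5.12 − 1.09) / 17.6 = 0.229 mA.

V_GS = 1.09 V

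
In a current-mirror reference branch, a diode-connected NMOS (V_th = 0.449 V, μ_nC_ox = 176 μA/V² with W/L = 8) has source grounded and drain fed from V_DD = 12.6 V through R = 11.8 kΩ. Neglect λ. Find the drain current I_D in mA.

With gate tied to drain, V_GS = V_DS ≥ V_GS − V_th, so the device is in saturation.
k_n = μ_nC_ox · (W/L) = 1.408 mA/V².
KCL at the drain: ½ k_n (V_GS − V_th)² = (V_DD − V_GS)/R.
Let x = V_GS − 0.449. Then 8.31 x² + x − 12.15 = 0, giving x = 1.15 V (positive root), so V_GS = 1.6 V.
I_D = (V_DD − V_GS)/R = (12.6 − 1.6) / 11.8 = 0.932 mA.

I_D = 0.932 mA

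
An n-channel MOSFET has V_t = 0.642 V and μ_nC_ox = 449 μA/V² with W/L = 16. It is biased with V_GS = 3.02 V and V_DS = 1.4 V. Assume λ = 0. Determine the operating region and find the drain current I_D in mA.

k_n = μ_nC_ox · (W/L) = 7.184 mA/V².
V_ov = V_GS − V_t = 3.02 − 0.642 = 2.38 V.
Since V_DS = 1.4 V < V_ov = 2.38 V, the device is in the triode region.
I_D = k_n [V_ov · V_DS − ½ V_DS²] = 7.184 × [2.38 × 1.4 − 0.5 × 1.4²] = 16.9 mA.

Triode; I_D = 16.9 mA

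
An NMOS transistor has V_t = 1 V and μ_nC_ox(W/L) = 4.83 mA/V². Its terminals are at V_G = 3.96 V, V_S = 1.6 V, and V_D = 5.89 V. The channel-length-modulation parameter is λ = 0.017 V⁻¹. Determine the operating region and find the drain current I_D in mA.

Saturation; I_D = 4.79 mA

V_GS = V_G − V_S = 3.96 − 1.6 = 2.36 V; V_DS = V_D − V_S = 5.89 − 1.6 = 4.29 V.
V_ov = V_GS − V_t = 2.36 − 1 = 1.36 V.
Since V_DS = 4.29 V ≥ V_ov = 1.36 V, the device is in saturation.
I_D = ½ k_n V_ov² (1 + λ V_DS) = 0.5 × 4.83 × 1.36² × (1 + 0.017 × 4.29) = 4.79 mA.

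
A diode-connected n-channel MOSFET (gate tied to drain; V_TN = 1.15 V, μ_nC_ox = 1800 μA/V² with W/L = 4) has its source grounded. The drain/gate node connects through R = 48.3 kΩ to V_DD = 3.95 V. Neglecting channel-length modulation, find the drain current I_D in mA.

With gate tied to drain, V_GS = V_DS ≥ V_GS − V_TN, so the device is in saturation.
k_n = μ_nC_ox · (W/L) = 7.2 mA/V².
KCL at the drain: ½ k_n (V_GS − V_TN)² = (V_DD − V_GS)/R.
Let x = V_GS − 1.15. Then 174 x² + x − 2.8 = 0, giving x = 0.124 V (positive root), so V_GS = 1.27 V.
I_D = (V_DD − V_GS)/R = (3.95 − 1.27) / 48.3 = 0.0554 mA.

I_D = 0.0554 mA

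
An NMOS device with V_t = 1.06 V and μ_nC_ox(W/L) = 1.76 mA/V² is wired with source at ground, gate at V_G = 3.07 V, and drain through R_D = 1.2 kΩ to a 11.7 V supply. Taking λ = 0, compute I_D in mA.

V_GS = V_G = 3.07 V, so V_ov = 3.07 − 1.06 = 2.01 V.
Assume saturation: I_D = ½ k_n V_ov² = 0.5 × 1.76 × 2.01² = 3.56 mA, giving V_DS = V_DD − I_D R_D = 11.7 − 3.56 × 1.2 = 7.43 V.
V_DS = 7.43 V ≥ V_ov = 2.01 V, confirming saturation.

I_D = 3.56 mA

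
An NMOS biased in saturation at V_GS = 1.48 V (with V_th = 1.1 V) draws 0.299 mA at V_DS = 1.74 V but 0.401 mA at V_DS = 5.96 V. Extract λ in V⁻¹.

λ = 0.0941 V⁻¹

With V_GS fixed, I_D ∝ (1 + λ V_DS) in saturation, so I_D2/I_D1 = (1 + λ V_DS2)/(1 + λ V_DS1).
0.401/0.299 = 1.341 = (1 + 5.96 λ)/(1 + 1.74 λ).
Solving: λ (I_D1 V_DS2 − I_D2 V_DS1) = I_D2 − I_D1, so λ = (0.401 − 0.299) / (0.299 × 5.96 − 0.401 × 1.74) = 0.102 / 1.08 = 0.0941 V⁻¹.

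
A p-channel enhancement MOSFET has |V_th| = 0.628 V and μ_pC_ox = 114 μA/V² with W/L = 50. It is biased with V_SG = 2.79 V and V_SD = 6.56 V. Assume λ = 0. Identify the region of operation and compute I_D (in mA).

k_p = μ_pC_ox · (W/L) = 5.7 mA/V².
V_ov = V_SG − |V_th| = 2.79 − 0.628 = 2.16 V.
Since V_SD = 6.56 V ≥ V_ov = 2.16 V, the device is in saturation.
I_D = ½ k_p V_ov² = 0.5 × 5.7 × 2.16² = 13.3 mA.

Saturation; I_D = 13.3 mA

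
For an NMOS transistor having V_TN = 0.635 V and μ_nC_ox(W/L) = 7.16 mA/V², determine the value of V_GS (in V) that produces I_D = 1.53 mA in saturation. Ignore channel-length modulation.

In saturation I_D = ½ k_n (V_GS − V_TN)², so V_GS − V_TN = √(2 I_D / k_n) = √(2 × 1.53 / 7.16) = 0.654 V.
V_GS = 0.635 + 0.654 = 1.29 V.

V_GS = 1.29 V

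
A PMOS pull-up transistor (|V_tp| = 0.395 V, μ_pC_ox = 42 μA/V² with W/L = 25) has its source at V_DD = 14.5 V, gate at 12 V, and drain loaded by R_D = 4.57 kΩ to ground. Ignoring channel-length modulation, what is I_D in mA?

V_SG = V_DD − V_G = 14.5 − 12 = 2.5 V, so V_ov = 2.5 − 0.395 = 2.1 V.
k_p = μ_pC_ox · (W/L) = 1.05 mA/V².
Assume saturation: I_D = ½ k_p V_ov² = 0.5 × 1.05 × 2.1² = 2.33 mA, giving V_SD = V_DD − I_D R_D = 14.5 − 2.33 × 4.57 = 3.87 V.
V_SD = 3.87 V ≥ V_ov = 2.1 V, confirming saturation.

I_D = 2.33 mA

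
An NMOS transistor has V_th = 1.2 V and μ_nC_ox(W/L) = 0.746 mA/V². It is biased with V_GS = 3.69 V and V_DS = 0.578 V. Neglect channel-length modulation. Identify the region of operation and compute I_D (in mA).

V_ov = V_GS − V_th = 3.69 − 1.2 = 2.49 V.
Since V_DS = 0.578 V < V_ov = 2.49 V, the device is in the triode region.
I_D = k_n [V_ov · V_DS − ½ V_DS²] = 0.746 × [2.49 × 0.578 − 0.5 × 0.578²] = 0.949 mA.

Triode; I_D = 0.949 mA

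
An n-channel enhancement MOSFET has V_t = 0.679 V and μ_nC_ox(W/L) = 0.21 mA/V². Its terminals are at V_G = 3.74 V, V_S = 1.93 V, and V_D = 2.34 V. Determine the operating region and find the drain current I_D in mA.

V_GS = V_G − V_S = 3.74 − 1.93 = 1.81 V; V_DS = V_D − V_S = 2.34 − 1.93 = 0.41 V.
V_ov = V_GS − V_t = 1.81 − 0.679 = 1.13 V.
Since V_DS = 0.41 V < V_ov = 1.13 V, the device is in the triode region.
I_D = k_n [V_ov · V_DS − ½ V_DS²] = 0.21 × [1.13 × 0.41 − 0.5 × 0.41²] = 0.0797 mA.

Triode; I_D = 0.0797 mA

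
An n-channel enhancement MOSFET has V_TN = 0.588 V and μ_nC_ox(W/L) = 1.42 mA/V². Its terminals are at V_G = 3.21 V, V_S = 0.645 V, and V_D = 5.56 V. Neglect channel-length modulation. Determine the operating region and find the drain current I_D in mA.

V_GS = V_G − V_S = 3.21 − 0.645 = 2.56 V; V_DS = V_D − V_S = 5.56 − 0.645 = 4.91 V.
V_ov = V_GS − V_TN = 2.56 − 0.588 = 1.98 V.
Since V_DS = 4.91 V ≥ V_ov = 1.98 V, the device is in saturation.
I_D = ½ k_n V_ov² = 0.5 × 1.42 × 1.98² = 2.78 mA.

Saturation; I_D = 2.78 mA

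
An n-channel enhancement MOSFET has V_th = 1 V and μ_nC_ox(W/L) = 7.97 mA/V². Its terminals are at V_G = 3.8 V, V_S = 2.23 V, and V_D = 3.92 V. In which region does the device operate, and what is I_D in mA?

V_GS = V_G − V_S = 3.8 − 2.23 = 1.57 V; V_DS = V_D − V_S = 3.92 − 2.23 = 1.69 V.
V_ov = V_GS − V_th = 1.57 − 1 = 0.57 V.
Since V_DS = 1.69 V ≥ V_ov = 0.57 V, the device is in saturation.
I_D = ½ k_n V_ov² = 0.5 × 7.97 × 0.57² = 1.29 mA.

Saturation; I_D = 1.29 mA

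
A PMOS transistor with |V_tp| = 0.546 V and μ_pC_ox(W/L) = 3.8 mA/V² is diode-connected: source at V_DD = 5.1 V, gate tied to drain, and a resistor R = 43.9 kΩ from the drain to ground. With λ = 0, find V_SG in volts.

V_SG = 0.774 V

With gate tied to drain, V_SG = V_SD ≥ V_SG − |V_tp|, so the device is in saturation.
KCL at the drain: ½ k_p (V_SG − |V_tp|)² = (V_DD − V_SG)/R.
Let x = V_SG − 0.546. Then 83.4 x² + x − 4.554 = 0, giving x = 0.228 V (positive root), so V_SG = 0.774 V.
I_D = (V_DD − V_SG)/R = (5.1 − 0.774) / 43.9 = 0.0985 mA.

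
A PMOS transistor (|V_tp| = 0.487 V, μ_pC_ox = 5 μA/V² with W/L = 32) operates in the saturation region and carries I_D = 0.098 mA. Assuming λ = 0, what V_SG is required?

V_SG = 1.59 V

k_p = μ_pC_ox · (W/L) = 0.16 mA/V².
In saturation I_D = ½ k_p (V_SG − |V_tp|)², so V_SG − |V_tp| = √(2 I_D / k_p) = √(2 × 0.098 / 0.16) = 1.11 V.
V_SG = 0.487 + 1.11 = 1.59 V.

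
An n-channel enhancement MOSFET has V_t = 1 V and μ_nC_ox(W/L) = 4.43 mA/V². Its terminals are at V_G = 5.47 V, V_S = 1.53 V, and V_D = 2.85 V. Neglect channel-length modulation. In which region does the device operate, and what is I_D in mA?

Triode; I_D = 13.3 mA

V_GS = V_G − V_S = 5.47 − 1.53 = 3.94 V; V_DS = V_D − V_S = 2.85 − 1.53 = 1.32 V.
V_ov = V_GS − V_t = 3.94 − 1 = 2.94 V.
Since V_DS = 1.32 V < V_ov = 2.94 V, the device is in the triode region.
I_D = k_n [V_ov · V_DS − ½ V_DS²] = 4.43 × [2.94 × 1.32 − 0.5 × 1.32²] = 13.3 mA.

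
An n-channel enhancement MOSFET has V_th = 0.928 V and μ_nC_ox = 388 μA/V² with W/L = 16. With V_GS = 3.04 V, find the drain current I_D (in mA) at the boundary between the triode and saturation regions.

At the boundary V_DS = V_ov = V_GS − V_th = 3.04 − 0.928 = 2.11 V.
k_n = μ_nC_ox · (W/L) = 6.208 mA/V².
I_D = ½ k_n V_ov² = 0.5 × 6.208 × 2.11² = 13.8 mA.

I_D = 13.8 mA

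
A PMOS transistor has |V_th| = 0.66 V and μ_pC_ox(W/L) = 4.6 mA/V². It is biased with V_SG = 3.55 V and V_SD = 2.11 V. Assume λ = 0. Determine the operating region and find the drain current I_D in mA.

Triode; I_D = 17.8 mA

V_ov = V_SG − |V_th| = 3.55 − 0.66 = 2.89 V.
Since V_SD = 2.11 V < V_ov = 2.89 V, the device is in the triode region.
I_D = k_p [V_ov · V_SD − ½ V_SD²] = 4.6 × [2.89 × 2.11 − 0.5 × 2.11²] = 17.8 mA.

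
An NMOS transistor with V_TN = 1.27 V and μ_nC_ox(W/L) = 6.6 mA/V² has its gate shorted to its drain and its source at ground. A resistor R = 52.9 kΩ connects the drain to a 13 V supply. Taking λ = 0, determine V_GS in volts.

With gate tied to drain, V_GS = V_DS ≥ V_GS − V_TN, so the device is in saturation.
KCL at the drain: ½ k_n (V_GS − V_TN)² = (V_DD − V_GS)/R.
Let x = V_GS − 1.27. Then 175 x² + x − 11.73 = 0, giving x = 0.256 V (positive root), so V_GS = 1.53 V.
I_D = (V_DD − V_GS)/R = (13 − 1.53) / 52.9 = 0.217 mA.

V_GS = 1.53 V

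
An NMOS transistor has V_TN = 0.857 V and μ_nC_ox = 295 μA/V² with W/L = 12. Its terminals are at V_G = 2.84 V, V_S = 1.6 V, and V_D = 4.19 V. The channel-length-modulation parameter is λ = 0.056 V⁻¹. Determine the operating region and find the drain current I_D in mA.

V_GS = V_G − V_S = 2.84 − 1.6 = 1.24 V; V_DS = V_D − V_S = 4.19 − 1.6 = 2.59 V.
k_n = μ_nC_ox · (W/L) = 3.54 mA/V².
V_ov = V_GS − V_TN = 1.24 − 0.857 = 0.383 V.
Since V_DS = 2.59 V ≥ V_ov = 0.383 V, the device is in saturation.
I_D = ½ k_n V_ov² (1 + λ V_DS) = 0.5 × 3.54 × 0.383² × (1 + 0.056 × 2.59) = 0.297 mA.

Saturation; I_D = 0.297 mA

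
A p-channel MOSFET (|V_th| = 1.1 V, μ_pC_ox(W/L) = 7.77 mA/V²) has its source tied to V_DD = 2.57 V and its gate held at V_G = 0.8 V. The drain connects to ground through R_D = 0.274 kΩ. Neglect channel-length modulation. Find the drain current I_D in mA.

V_SG = V_DD − V_G = 2.57 − 0.8 = 1.77 V, so V_ov = 1.77 − 1.1 = 0.67 V.
Assume saturation: I_D = ½ k_p V_ov² = 0.5 × 7.77 × 0.67² = 1.74 mA, giving V_SD = V_DD − I_D R_D = 2.57 − 1.74 × 0.274 = 2.09 V.
V_SD = 2.09 V ≥ V_ov = 0.67 V, confirming saturation.

I_D = 1.74 mA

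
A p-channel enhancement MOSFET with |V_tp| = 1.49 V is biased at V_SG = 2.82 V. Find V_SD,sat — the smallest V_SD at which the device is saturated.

V_SD,sat = 1.33 V

The boundary between triode and saturation is V_SD = V_SG − |V_tp| = V_ov.
V_ov = 2.82 − 1.49 = 1.33 V.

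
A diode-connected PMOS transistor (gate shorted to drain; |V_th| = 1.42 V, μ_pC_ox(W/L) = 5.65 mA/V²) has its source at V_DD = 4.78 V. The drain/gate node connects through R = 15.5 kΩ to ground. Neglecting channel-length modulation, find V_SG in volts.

With gate tied to drain, V_SG = V_SD ≥ V_SG − |V_th|, so the device is in saturation.
KCL at the drain: ½ k_p (V_SG − |V_th|)² = (V_DD − V_SG)/R.
Let x = V_SG − 1.42. Then 43.8 x² + x − 3.36 = 0, giving x = 0.266 V (positive root), so V_SG = 1.69 V.
I_D = (V_DD − V_SG)/R = (4.78 − 1.69) / 15.5 = 0.2 mA.

V_SG = 1.69 V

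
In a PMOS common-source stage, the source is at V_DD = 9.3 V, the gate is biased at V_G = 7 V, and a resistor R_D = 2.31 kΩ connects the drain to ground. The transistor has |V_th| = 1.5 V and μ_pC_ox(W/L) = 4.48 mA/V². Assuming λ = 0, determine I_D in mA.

I_D = 1.43 mA

V_SG = V_DD − V_G = 9.3 − 7 = 2.3 V, so V_ov = 2.3 − 1.5 = 0.8 V.
Assume saturation: I_D = ½ k_p V_ov² = 0.5 × 4.48 × 0.8² = 1.43 mA, giving V_SD = V_DD − I_D R_D = 9.3 − 1.43 × 2.31 = 5.99 V.
V_SD = 5.99 V ≥ V_ov = 0.8 V, confirming saturation.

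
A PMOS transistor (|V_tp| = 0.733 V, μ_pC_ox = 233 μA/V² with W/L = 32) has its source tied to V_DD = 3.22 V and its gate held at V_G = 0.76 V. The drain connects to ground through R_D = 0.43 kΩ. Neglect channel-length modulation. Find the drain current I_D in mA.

I_D = 6.16 mA

V_SG = V_DD − V_G = 3.22 − 0.76 = 2.46 V, so V_ov = 2.46 − 0.733 = 1.73 V.
k_p = μ_pC_ox · (W/L) = 7.456 mA/V².
Assume saturation: I_D = ½ k_p V_ov² = 0.5 × 7.456 × 1.73² = 11.1 mA, giving V_SD = V_DD − I_D R_D = 3.22 − 11.1 × 0.43 = -1.56 V.
But -1.56 V < V_ov = 1.73 V, so the device is actually in triode.
In triode I_D = k_p[V_ov V_SD − ½ V_SD²] and I_D = (V_DD − V_SD)/R_D. Equating: 1.6 V_SD² − 6.537 V_SD + 3.22 = 0, giving V_SD = 0.573 V (the root below V_ov).
I_D = (3.22 − 0.573) / 0.43 = 6.16 mA.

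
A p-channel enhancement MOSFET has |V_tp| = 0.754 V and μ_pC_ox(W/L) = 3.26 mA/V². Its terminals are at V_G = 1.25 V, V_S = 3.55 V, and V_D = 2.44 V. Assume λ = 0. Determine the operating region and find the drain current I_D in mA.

V_SG = V_S − V_G = 3.55 − 1.25 = 2.3 V; V_SD = V_S − V_D = 3.55 − 2.44 = 1.11 V.
V_ov = V_SG − |V_tp| = 2.3 − 0.754 = 1.55 V.
Since V_SD = 1.11 V < V_ov = 1.55 V, the device is in the triode region.
I_D = k_p [V_ov · V_SD − ½ V_SD²] = 3.26 × [1.55 × 1.11 − 0.5 × 1.11²] = 3.59 mA.

Triode; I_D = 3.59 mA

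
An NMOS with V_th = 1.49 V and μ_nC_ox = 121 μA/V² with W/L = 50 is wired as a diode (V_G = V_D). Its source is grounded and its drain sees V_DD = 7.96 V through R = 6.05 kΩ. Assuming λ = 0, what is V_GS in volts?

V_GS = 2.06 V

With gate tied to drain, V_GS = V_DS ≥ V_GS − V_th, so the device is in saturation.
k_n = μ_nC_ox · (W/L) = 6.05 mA/V².
KCL at the drain: ½ k_n (V_GS − V_th)² = (V_DD − V_GS)/R.
Let x = V_GS − 1.49. Then 18.3 x² + x − 6.47 = 0, giving x = 0.568 V (positive root), so V_GS = 2.06 V.
I_D = (V_DD − V_GS)/R = (7.96 − 2.06) / 6.05 = 0.976 mA.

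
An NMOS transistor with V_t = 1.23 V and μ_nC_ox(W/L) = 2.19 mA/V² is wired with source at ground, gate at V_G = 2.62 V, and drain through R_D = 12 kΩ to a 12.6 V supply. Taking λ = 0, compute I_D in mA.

I_D = 1.02 mA

V_GS = V_G = 2.62 V, so V_ov = 2.62 − 1.23 = 1.39 V.
Assume saturation: I_D = ½ k_n V_ov² = 0.5 × 2.19 × 1.39² = 2.12 mA, giving V_DS = V_DD − I_D R_D = 12.6 − 2.12 × 12 = -12.8 V.
But -12.8 V < V_ov = 1.39 V, so the device is actually in triode.
In triode I_D = k_n[V_ov V_DS − ½ V_DS²] and I_D = (V_DD − V_DS)/R_D. Equating: 13.1 V_DS² − 37.53 V_DS + 12.6 = 0, giving V_DS = 0.389 V (the root below V_ov).
I_D = (12.6 − 0.389) / 12 = 1.02 mA.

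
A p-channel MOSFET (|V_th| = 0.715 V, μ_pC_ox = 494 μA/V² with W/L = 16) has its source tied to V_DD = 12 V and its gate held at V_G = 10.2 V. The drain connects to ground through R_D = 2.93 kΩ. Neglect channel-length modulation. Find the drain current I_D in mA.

V_SG = V_DD − V_G = 12 − 10.2 = 1.8 V, so V_ov = 1.8 − 0.715 = 1.09 V.
k_p = μ_pC_ox · (W/L) = 7.904 mA/V².
Assume saturation: I_D = ½ k_p V_ov² = 0.5 × 7.904 × 1.09² = 4.65 mA, giving V_SD = V_DD − I_D R_D = 12 − 4.65 × 2.93 = -1.63 V.
But -1.63 V < V_ov = 1.09 V, so the device is actually in triode.
In triode I_D = k_p[V_ov V_SD − ½ V_SD²] and I_D = (V_DD − V_SD)/R_D. Equating: 11.6 V_SD² − 26.13 V_SD + 12 = 0, giving V_SD = 0.642 V (the root below V_ov).
I_D = (12 − 0.642) / 2.93 = 3.88 mA.

I_D = 3.88 mA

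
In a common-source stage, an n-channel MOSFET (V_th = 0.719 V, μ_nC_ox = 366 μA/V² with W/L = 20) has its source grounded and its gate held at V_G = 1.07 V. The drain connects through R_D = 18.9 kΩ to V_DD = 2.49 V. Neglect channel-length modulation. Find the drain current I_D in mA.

V_GS = V_G = 1.07 V, so V_ov = 1.07 − 0.719 = 0.351 V.
k_n = μ_nC_ox · (W/L) = 7.32 mA/V².
Assume saturation: I_D = ½ k_n V_ov² = 0.5 × 7.32 × 0.351² = 0.451 mA, giving V_DS = V_DD − I_D R_D = 2.49 − 0.451 × 18.9 = -6.03 V.
But -6.03 V < V_ov = 0.351 V, so the device is actually in triode.
In triode I_D = k_n[V_ov V_DS − ½ V_DS²] and I_D = (V_DD − V_DS)/R_D. Equating: 69.2 V_DS² − 49.56 V_DS + 2.49 = 0, giving V_DS = 0.0544 V (the root below V_ov).
I_D = (2.49 − 0.0544) / 18.9 = 0.129 mA.

I_D = 0.129 mA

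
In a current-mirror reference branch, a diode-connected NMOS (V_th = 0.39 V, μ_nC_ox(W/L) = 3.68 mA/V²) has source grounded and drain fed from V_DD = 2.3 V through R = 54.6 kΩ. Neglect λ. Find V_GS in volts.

With gate tied to drain, V_GS = V_DS ≥ V_GS − V_th, so the device is in saturation.
KCL at the drain: ½ k_n (V_GS − V_th)² = (V_DD − V_GS)/R.
Let x = V_GS − 0.39. Then 100 x² + x − 1.91 = 0, giving x = 0.133 V (positive root), so V_GS = 0.523 V.
I_D = (V_DD − V_GS)/R = (2.3 − 0.523) / 54.6 = 0.0325 mA.

V_GS = 0.523 V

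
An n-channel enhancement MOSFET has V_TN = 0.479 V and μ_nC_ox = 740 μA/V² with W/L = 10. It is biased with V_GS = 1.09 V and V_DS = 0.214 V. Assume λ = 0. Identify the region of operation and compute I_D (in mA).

Triode; I_D = 0.798 mA

k_n = μ_nC_ox · (W/L) = 7.4 mA/V².
V_ov = V_GS − V_TN = 1.09 − 0.479 = 0.611 V.
Since V_DS = 0.214 V < V_ov = 0.611 V, the device is in the triode region.
I_D = k_n [V_ov · V_DS − ½ V_DS²] = 7.4 × [0.611 × 0.214 − 0.5 × 0.214²] = 0.798 mA.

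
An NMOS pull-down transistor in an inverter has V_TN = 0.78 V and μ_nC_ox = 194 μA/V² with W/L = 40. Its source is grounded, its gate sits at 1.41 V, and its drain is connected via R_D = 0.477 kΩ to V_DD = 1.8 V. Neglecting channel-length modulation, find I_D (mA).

V_GS = V_G = 1.41 V, so V_ov = 1.41 − 0.78 = 0.63 V.
k_n = μ_nC_ox · (W/L) = 7.76 mA/V².
Assume saturation: I_D = ½ k_n V_ov² = 0.5 × 7.76 × 0.63² = 1.54 mA, giving V_DS = V_DD − I_D R_D = 1.8 − 1.54 × 0.477 = 1.07 V.
V_DS = 1.07 V ≥ V_ov = 0.63 V, confirming saturation.

I_D = 1.54 mA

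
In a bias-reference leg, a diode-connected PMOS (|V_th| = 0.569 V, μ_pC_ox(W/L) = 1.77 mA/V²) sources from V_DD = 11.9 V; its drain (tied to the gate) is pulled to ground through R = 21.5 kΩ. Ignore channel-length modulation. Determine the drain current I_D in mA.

I_D = 0.492 mA

With gate tied to drain, V_SG = V_SD ≥ V_SG − |V_th|, so the device is in saturation.
KCL at the drain: ½ k_p (V_SG − |V_th|)² = (V_DD − V_SG)/R.
Let x = V_SG − 0.569. Then 19 x² + x − 11.33 = 0, giving x = 0.746 V (positive root), so V_SG = 1.31 V.
I_D = (V_DD − V_SG)/R = (11.9 − 1.31) / 21.5 = 0.492 mA.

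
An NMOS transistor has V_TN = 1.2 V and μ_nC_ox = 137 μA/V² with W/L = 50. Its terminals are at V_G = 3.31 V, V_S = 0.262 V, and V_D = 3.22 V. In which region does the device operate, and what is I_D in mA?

Saturation; I_D = 11.7 mA

V_GS = V_G − V_S = 3.31 − 0.262 = 3.05 V; V_DS = V_D − V_S = 3.22 − 0.262 = 2.96 V.
k_n = μ_nC_ox · (W/L) = 6.85 mA/V².
V_ov = V_GS − V_TN = 3.05 − 1.2 = 1.85 V.
Since V_DS = 2.96 V ≥ V_ov = 1.85 V, the device is in saturation.
I_D = ½ k_n V_ov² = 0.5 × 6.85 × 1.85² = 11.7 mA.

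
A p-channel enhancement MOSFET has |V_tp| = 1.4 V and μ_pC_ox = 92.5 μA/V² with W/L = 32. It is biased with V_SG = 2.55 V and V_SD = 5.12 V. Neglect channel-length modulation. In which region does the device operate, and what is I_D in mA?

Saturation; I_D = 1.96 mA

k_p = μ_pC_ox · (W/L) = 2.96 mA/V².
V_ov = V_SG − |V_tp| = 2.55 − 1.4 = 1.15 V.
Since V_SD = 5.12 V ≥ V_ov = 1.15 V, the device is in saturation.
I_D = ½ k_p V_ov² = 0.5 × 2.96 × 1.15² = 1.96 mA.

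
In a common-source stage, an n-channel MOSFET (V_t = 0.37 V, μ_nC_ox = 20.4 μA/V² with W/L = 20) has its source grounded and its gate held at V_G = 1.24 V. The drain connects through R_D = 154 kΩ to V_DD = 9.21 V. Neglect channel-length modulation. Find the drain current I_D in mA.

I_D = 0.0586 mA

V_GS = V_G = 1.24 V, so V_ov = 1.24 − 0.37 = 0.87 V.
k_n = μ_nC_ox · (W/L) = 0.408 mA/V².
Assume saturation: I_D = ½ k_n V_ov² = 0.5 × 0.408 × 0.87² = 0.154 mA, giving V_DS = V_DD − I_D R_D = 9.21 − 0.154 × 154 = -14.6 V.
But -14.6 V < V_ov = 0.87 V, so the device is actually in triode.
In triode I_D = k_n[V_ov V_DS − ½ V_DS²] and I_D = (V_DD − V_DS)/R_D. Equating: 31.4 V_DS² − 55.66 V_DS + 9.21 = 0, giving V_DS = 0.185 V (the root below V_ov).
I_D = (9.21 − 0.185) / 154 = 0.0586 mA.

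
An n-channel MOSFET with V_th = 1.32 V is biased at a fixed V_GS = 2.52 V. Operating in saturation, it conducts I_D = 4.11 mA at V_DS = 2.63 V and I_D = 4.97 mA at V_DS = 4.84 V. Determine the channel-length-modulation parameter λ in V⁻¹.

λ = 0.126 V⁻¹

With V_GS fixed, I_D ∝ (1 + λ V_DS) in saturation, so I_D2/I_D1 = (1 + λ V_DS2)/(1 + λ V_DS1).
4.97/4.11 = 1.209 = (1 + 4.84 λ)/(1 + 2.63 λ).
Solving: λ (I_D1 V_DS2 − I_D2 V_DS1) = I_D2 − I_D1, so λ = (4.97 − 4.11) / (4.11 × 4.84 − 4.97 × 2.63) = 0.86 / 6.82 = 0.126 V⁻¹.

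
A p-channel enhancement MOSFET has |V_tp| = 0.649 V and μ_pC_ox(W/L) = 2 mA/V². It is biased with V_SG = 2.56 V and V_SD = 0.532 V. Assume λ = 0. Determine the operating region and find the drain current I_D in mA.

Triode; I_D = 1.75 mA

V_ov = V_SG − |V_tp| = 2.56 − 0.649 = 1.91 V.
Since V_SD = 0.532 V < V_ov = 1.91 V, the device is in the triode region.
I_D = k_p [V_ov · V_SD − ½ V_SD²] = 2 × [1.91 × 0.532 − 0.5 × 0.532²] = 1.75 mA.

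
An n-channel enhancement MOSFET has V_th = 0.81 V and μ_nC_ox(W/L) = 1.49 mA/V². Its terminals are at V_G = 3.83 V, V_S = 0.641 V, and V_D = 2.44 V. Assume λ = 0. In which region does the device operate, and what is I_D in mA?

Triode; I_D = 3.97 mA

V_GS = V_G − V_S = 3.83 − 0.641 = 3.19 V; V_DS = V_D − V_S = 2.44 − 0.641 = 1.8 V.
V_ov = V_GS − V_th = 3.19 − 0.81 = 2.38 V.
Since V_DS = 1.8 V < V_ov = 2.38 V, the device is in the triode region.
I_D = k_n [V_ov · V_DS − ½ V_DS²] = 1.49 × [2.38 × 1.8 − 0.5 × 1.8²] = 3.97 mA.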